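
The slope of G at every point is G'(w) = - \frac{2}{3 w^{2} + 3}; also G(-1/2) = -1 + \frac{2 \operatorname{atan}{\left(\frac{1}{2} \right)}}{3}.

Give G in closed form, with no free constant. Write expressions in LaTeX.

G(w) = - \frac{2 \operatorname{atan}{\left(w \right)}}{3} - 1

A candidate passes only if d/dw[G] lands on the given G'(w) exactly.
A general antiderivative is - \frac{2 \operatorname{atan}{\left(w \right)}}{3} + C.
The condition gives C = -1 + \frac{2 \operatorname{atan}{\left(\frac{1}{2} \right)}}{3} - (\frac{2 \operatorname{atan}{\left(\frac{1}{2} \right)}}{3}) = -1.
So G(w) = - \frac{2 \operatorname{atan}{\left(w \right)}}{3} - 1.
Check: d/dw[- \frac{2 \operatorname{atan}{\left(w \right)}}{3} - 1] = - \frac{2}{3 w^{2} + 3} = G'(w).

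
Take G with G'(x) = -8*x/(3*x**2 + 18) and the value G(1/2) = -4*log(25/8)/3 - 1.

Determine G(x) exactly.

The substitution u = x**2/2 + 3 works: G'(x) is exactly (dG/du)*(du/dx) for that inner function.
A general antiderivative is -4*log(x**2/2 + 3)/3 + C.
The condition gives C = -4*log(25/8)/3 - 1 - (-4*log(25/8)/3) = -1.
So G(x) = -4*log(x**2/2 + 3)/3 - 1.
Check: d/dx[-4*log(x**2/2 + 3)/3 - 1] = -8*x/(3*x**2 + 18) = G'(x).

G(x) = -4*log(x**2/2 + 3)/3 - 1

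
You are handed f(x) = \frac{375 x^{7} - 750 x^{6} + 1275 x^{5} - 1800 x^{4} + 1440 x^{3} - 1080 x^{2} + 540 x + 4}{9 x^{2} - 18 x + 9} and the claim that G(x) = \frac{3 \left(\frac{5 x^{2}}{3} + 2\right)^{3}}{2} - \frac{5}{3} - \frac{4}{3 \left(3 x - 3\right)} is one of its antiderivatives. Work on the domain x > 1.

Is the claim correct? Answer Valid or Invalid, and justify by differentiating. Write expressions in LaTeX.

Valid - differentiating G returns exactly f.

d/dx[G] = \frac{375 x^{7} - 750 x^{6} + 1275 x^{5} - 1800 x^{4} + 1440 x^{3} - 1080 x^{2} + 540 x + 4}{9 x^{2} - 18 x + 9}
This equals f(x) exactly, so the claim holds.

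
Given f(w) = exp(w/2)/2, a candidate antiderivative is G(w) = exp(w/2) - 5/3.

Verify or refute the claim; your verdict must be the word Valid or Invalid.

d/dw[G] = exp(w/2)/2
This equals f(w) exactly, so the claim holds.

Valid. The derivative of G reproduces f.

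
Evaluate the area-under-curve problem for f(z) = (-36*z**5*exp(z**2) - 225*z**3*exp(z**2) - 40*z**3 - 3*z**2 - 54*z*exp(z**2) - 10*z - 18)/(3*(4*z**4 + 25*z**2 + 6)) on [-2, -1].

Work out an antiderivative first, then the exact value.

An antiderivative F(z) passes only if d/dz[F] lands on f(z) exactly.
F(z) = (-9*exp(z**2) - 10*log(z**2 + 6) - 3*atan(2*z))/6 is an antiderivative of f.
Check: d/dz[(-9*exp(z**2) - 10*log(z**2 + 6) - 3*atan(2*z))/6] = (-36*z**5*exp(z**2) - 225*z**3*exp(z**2) - 40*z**3 - 3*z**2 - 54*z*exp(z**2) - 10*z - 18)/(12*z**4 + 75*z**2 + 18), which equals f(z).
F(-1) = -3*exp(1)/2 - 5*log(7)/3 + atan(2)/2; F(-2) = -3*exp(4)/2 - 5*log(10)/3 + atan(4)/2.
Integral = F(-1) - F(-2) = -3*exp(1)/2 - 5*log(7)/3 - atan(4)/2 + atan(2)/2 + 5*log(10)/3 + 3*exp(4)/2.

Antiderivative: F(z) = (-9*exp(z**2) - 10*log(z**2 + 6) - 3*atan(2*z))/6; value = -3*exp(1)/2 - 5*log(7)/3 - atan(4)/2 + atan(2)/2 + 5*log(10)/3 + 3*exp(4)/2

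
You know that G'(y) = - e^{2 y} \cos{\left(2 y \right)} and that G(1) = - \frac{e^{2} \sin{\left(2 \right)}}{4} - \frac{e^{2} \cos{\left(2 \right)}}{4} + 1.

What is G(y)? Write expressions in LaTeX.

Whatever form G(y) takes, its d/dy must return the stated G'(y).
A general antiderivative is - \frac{e^{2 y} \sin{\left(2 y \right)}}{4} - \frac{e^{2 y} \cos{\left(2 y \right)}}{4} + C.
The condition gives C = - \frac{e^{2} \sin{\left(2 \right)}}{4} - \frac{e^{2} \cos{\left(2 \right)}}{4} + 1 - (- \frac{e^{2} \sin{\left(2 \right)}}{4} - \frac{e^{2} \cos{\left(2 \right)}}{4}) = 1.
So G(y) = - \frac{e^{2 y} \sin{\left(2 y \right)}}{4} - \frac{e^{2 y} \cos{\left(2 y \right)}}{4} + 1.
Check: d/dy[- \frac{e^{2 y} \sin{\left(2 y \right)}}{4} - \frac{e^{2 y} \cos{\left(2 y \right)}}{4} + 1] = - e^{2 y} \cos{\left(2 y \right)} = G'(y).

G(y) = - \frac{e^{2 y} \sin{\left(2 y \right)}}{4} - \frac{e^{2 y} \cos{\left(2 y \right)}}{4} + 1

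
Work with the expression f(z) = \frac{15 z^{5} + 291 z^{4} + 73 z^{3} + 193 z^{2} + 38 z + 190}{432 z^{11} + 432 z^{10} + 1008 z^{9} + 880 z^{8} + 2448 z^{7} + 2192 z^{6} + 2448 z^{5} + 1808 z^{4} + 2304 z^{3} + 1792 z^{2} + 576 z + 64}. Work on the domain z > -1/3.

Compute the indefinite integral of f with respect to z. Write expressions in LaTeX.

For F(z) to be correct the identity F'(z) - f(z) = 0 must hold.
Check: d/dz[- \frac{z + 16}{16 \left(3 z + 1\right)^{2} \left(z^{4} + z^{2} + 2\right)}] = \frac{15 z^{5} + 291 z^{4} + 73 z^{3} + 193 z^{2} + 38 z + 190}{432 z^{11} + 432 z^{10} + 1008 z^{9} + 880 z^{8} + 2448 z^{7} + 2192 z^{6} + 2448 z^{5} + 1808 z^{4} + 2304 z^{3} + 1792 z^{2} + 576 z + 64} = f(z).

F(z) = - \frac{z + 16}{16 \left(3 z + 1\right)^{2} \left(z^{4} + z^{2} + 2\right)} + C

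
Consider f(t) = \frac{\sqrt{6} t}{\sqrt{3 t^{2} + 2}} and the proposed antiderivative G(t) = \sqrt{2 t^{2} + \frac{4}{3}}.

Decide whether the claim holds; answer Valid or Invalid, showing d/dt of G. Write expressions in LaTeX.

d/dt[G] = \frac{\sqrt{6} t}{\sqrt{3 t^{2} + 2}}
This equals f(t) exactly, so the claim holds.

Valid - differentiating G returns exactly f.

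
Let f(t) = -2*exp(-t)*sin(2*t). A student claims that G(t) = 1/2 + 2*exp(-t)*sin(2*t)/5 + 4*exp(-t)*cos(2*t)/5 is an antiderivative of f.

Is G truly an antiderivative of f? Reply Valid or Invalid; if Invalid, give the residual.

d/dt[G] = -2*exp(-t)*sin(2*t)
This equals f(t) exactly, so the claim holds.

Valid. The derivative of G reproduces f.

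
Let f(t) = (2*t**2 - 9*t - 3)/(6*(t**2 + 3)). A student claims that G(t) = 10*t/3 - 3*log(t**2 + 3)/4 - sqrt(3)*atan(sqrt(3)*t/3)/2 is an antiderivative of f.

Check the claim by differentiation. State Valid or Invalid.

d/dt[G] = (20*t**2 - 9*t + 51)/(6*t**2 + 18)
d/dt[G] - f(t) = 3 != 0.

Invalid: d/dt[G] - f = 3, which is not 0.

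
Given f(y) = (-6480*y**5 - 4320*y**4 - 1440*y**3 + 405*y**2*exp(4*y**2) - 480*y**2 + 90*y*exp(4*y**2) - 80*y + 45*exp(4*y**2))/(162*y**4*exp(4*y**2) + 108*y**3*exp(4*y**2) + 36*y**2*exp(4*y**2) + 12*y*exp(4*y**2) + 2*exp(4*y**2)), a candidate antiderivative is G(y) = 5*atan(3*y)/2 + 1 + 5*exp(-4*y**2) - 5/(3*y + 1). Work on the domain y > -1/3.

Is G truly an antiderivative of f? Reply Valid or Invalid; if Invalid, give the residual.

Valid - differentiating G returns exactly f.

d/dy[G] = (-6480*y**5 - 4320*y**4 - 1440*y**3 + 405*y**2*exp(4*y**2) - 480*y**2 + 90*y*exp(4*y**2) - 80*y + 45*exp(4*y**2))/(162*y**4*exp(4*y**2) + 108*y**3*exp(4*y**2) + 36*y**2*exp(4*y**2) + 12*y*exp(4*y**2) + 2*exp(4*y**2))
This equals f(y) exactly, so the claim holds.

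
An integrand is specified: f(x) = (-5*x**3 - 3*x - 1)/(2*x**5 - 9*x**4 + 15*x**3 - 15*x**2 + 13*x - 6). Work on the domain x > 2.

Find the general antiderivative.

Factor the denominator ((x - 2)*(x - 1)*(2*x - 3)*(x**2 + 1)) and decompose: f = (17*x + 19)/(130*(x**2 + 1)) + 358/(13*(2*x - 3)) - 9/(2*(x - 1)) - 47/(5*(x - 2)); each piece integrates to a log, atan, or power term.
Check: d/dx[-47*log(x - 2)/5 + 179*log(x - 3/2)/13 - 9*log(x - 1)/2 + 17*log(x**2 + 1)/260 + 19*atan(x)/130] = (-5*x**3 - 3*x - 1)/(2*x**5 - 9*x**4 + 15*x**3 - 15*x**2 + 13*x - 6) = f(x).

F(x) = -47*log(x - 2)/5 + 179*log(x - 3/2)/13 - 9*log(x - 1)/2 + 17*log(x**2 + 1)/260 + 19*atan(x)/130 + C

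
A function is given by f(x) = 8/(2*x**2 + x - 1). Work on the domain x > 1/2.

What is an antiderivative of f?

An antiderivative is F(x) = -8*(-log(x - 1/2) + log(x + 1))/3.

Factor the denominator ((x + 1)*(2*x - 1)) and decompose: f = 16/(3*(2*x - 1)) - 8/(3*(x + 1)); each piece integrates to a log, atan, or power term.
Check: d/dx[-8*(-log(x - 1/2) + log(x + 1))/3] = 8/(2*x**2 + x - 1) = f(x).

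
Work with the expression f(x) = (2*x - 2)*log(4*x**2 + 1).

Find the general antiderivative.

Any candidate F(x) must reproduce f(x) exactly when differentiated.
Check: d/dx[x**2*log(4*x**2 + 1) - x**2 - 2*x*log(4*x**2 + 1) + 4*x + log(x**2 + 1/4)/4 - 2*atan(2*x)] = 2*x*log(4*x**2 + 1) - 2*log(4*x**2 + 1), which equals f(x).

F(x) = x**2*log(4*x**2 + 1) - x**2 - 2*x*log(4*x**2 + 1) + 4*x + log(x**2 + 1/4)/4 - 2*atan(2*x) + C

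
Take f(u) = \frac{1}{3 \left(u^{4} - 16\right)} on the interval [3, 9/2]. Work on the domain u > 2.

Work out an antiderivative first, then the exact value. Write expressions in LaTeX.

The denominator factors as 3 \left(u - 2\right) \left(u + 2\right) \left(u^{2} + 4\right); partial fractions split f into directly integrable pieces: - \frac{1}{24 \left(u^{2} + 4\right)} - \frac{1}{96 \left(u + 2\right)} + \frac{1}{96 \left(u - 2\right)}.
F(u) = - \frac{- \log{\left(u - 2 \right)} + \log{\left(u + 2 \right)} + 2 \operatorname{atan}{\left(\frac{u}{2} \right)}}{96} is an antiderivative of f.
Check: d/du[- \frac{- \log{\left(u - 2 \right)} + \log{\left(u + 2 \right)} + 2 \operatorname{atan}{\left(\frac{u}{2} \right)}}{96}] = \frac{1}{3 u^{4} - 48}, which equals f(u).
F(9/2) = - \frac{\operatorname{atan}{\left(\frac{9}{4} \right)}}{48} - \frac{\log{\left(\frac{13}{2} \right)}}{96} + \frac{\log{\left(\frac{5}{2} \right)}}{96}; F(3) = - \frac{\operatorname{atan}{\left(\frac{3}{2} \right)}}{48} - \frac{\log{\left(5 \right)}}{96}.
Integral = F(9/2) - F(3) = - \frac{\operatorname{atan}{\left(\frac{9}{4} \right)}}{48} - \frac{\log{\left(\frac{13}{2} \right)}}{96} + \frac{\log{\left(\frac{5}{2} \right)}}{96} + \frac{\log{\left(5 \right)}}{96} + \frac{\operatorname{atan}{\left(\frac{3}{2} \right)}}{48}.

Antiderivative: F(u) = - \frac{- \log{\left(u - 2 \right)} + \log{\left(u + 2 \right)} + 2 \operatorname{atan}{\left(\frac{u}{2} \right)}}{96}; value = - \frac{\operatorname{atan}{\left(\frac{9}{4} \right)}}{48} - \frac{\log{\left(\frac{13}{2} \right)}}{96} + \frac{\log{\left(\frac{5}{2} \right)}}{96} + \frac{\log{\left(5 \right)}}{96} + \frac{\operatorname{atan}{\left(\frac{3}{2} \right)}}{48}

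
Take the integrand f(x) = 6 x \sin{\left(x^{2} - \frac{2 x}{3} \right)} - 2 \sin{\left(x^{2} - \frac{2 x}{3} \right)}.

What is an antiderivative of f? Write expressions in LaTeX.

The substitution u = x^{2} - \frac{2 x}{3} works: f is exactly (dF/du)*(du/dx) for that inner function.
Check: d/dx[- 3 \cos{\left(x^{2} - \frac{2 x}{3} \right)}] = 6 x \sin{\left(x^{2} - \frac{2 x}{3} \right)} - 2 \sin{\left(x^{2} - \frac{2 x}{3} \right)} = f(x).

An antiderivative is F(x) = - 3 \cos{\left(x^{2} - \frac{2 x}{3} \right)}.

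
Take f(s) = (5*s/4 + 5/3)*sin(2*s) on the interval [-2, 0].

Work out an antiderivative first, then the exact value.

Since d/ds undoes antidifferentiation here, F'(s) = f(s) is required of F(s).
F(s) = -5*s*cos(2*s)/8 + 5*sin(2*s)/16 - 5*cos(2*s)/6 is an antiderivative of f.
Check: d/ds[-5*s*cos(2*s)/8 + 5*sin(2*s)/16 - 5*cos(2*s)/6] = 5*s*sin(2*s)/4 + 5*sin(2*s)/3, which equals f(s).
F(0) = -5/6; F(-2) = 5*cos(4)/12 - 5*sin(4)/16.
Integral = F(0) - F(-2) = -5/6 + 5*sin(4)/16 - 5*cos(4)/12.

Antiderivative: F(s) = -5*s*cos(2*s)/8 + 5*sin(2*s)/16 - 5*cos(2*s)/6; value = -5/6 + 5*sin(4)/16 - 5*cos(4)/12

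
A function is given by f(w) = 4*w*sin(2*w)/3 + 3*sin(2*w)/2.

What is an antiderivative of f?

An antiderivative is F(w) = (-8*w*cos(2*w) + 4*sin(2*w) - 9*cos(2*w))/12.

The integrand splits into summands that can be handled one at a time.
Check: d/dw[(-8*w*cos(2*w) + 4*sin(2*w) - 9*cos(2*w))/12] = 4*w*sin(2*w)/3 + 3*sin(2*w)/2 = f(w).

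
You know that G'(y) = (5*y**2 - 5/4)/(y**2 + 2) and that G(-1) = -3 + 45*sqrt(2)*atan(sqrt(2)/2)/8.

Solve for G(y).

G(y) = 5*y - 45*sqrt(2)*atan(sqrt(2)*y/2)/8 + 2

Whatever form G(y) takes, its d/dy must return the stated G'(y).
A general antiderivative is 5*y - 45*sqrt(2)*atan(sqrt(2)*y/2)/8 + C.
The condition gives C = -3 + 45*sqrt(2)*atan(sqrt(2)/2)/8 - (-5 + 45*sqrt(2)*atan(sqrt(2)/2)/8) = 2.
So G(y) = 5*y - 45*sqrt(2)*atan(sqrt(2)*y/2)/8 + 2.
Check: d/dy[5*y - 45*sqrt(2)*atan(sqrt(2)*y/2)/8 + 2] = (20*y**2 - 5)/(4*y**2 + 8), which equals G'(y).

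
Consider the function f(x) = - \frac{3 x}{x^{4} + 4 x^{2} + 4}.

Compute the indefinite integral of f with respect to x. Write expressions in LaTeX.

The substitution u = 2 x^{2} + 4 works: f is exactly (dF/du)*(du/dx) for that inner function.
Check: d/dx[\frac{3}{2 x^{2} + 4}] = - \frac{3 x}{x^{4} + 4 x^{2} + 4} = f(x).

F(x) = \frac{3}{2 x^{2} + 4} + C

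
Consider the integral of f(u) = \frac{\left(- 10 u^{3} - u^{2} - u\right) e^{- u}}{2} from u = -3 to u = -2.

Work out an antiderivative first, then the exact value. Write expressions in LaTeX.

f has the shape v'r + vr' for v = 5 u^{3} + \frac{31 u^{2}}{2} + \frac{63 u}{2} + \frac{63}{2} and r = e^{- u} — it is the derivative of the product v*r.
F(u) = 5 u^{3} e^{- u} + \frac{31 u^{2} e^{- u}}{2} + \frac{63 u e^{- u}}{2} + \frac{63 e^{- u}}{2} is an antiderivative of f.
Check: d/du[5 u^{3} e^{- u} + \frac{31 u^{2} e^{- u}}{2} + \frac{63 u e^{- u}}{2} + \frac{63 e^{- u}}{2}] = \frac{\left(- 10 u^{3} - u^{2} - u\right) e^{- u}}{2} = f(u).
F(-2) = - \frac{19 e^{2}}{2}; F(-3) = - \frac{117 e^{3}}{2}.
Integral = F(-2) - F(-3) = - \frac{19 e^{2}}{2} + \frac{117 e^{3}}{2}.

Antiderivative: F(u) = 5 u^{3} e^{- u} + \frac{31 u^{2} e^{- u}}{2} + \frac{63 u e^{- u}}{2} + \frac{63 e^{- u}}{2}; value = - \frac{19 e^{2}}{2} + \frac{117 e^{3}}{2}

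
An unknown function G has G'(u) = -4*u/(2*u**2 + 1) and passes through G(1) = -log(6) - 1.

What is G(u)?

The substitution w = 4*u**2 + 2 works: G'(u) is exactly (dG/dw)*(dw/du) for that inner function.
A general antiderivative is -log(4*u**2 + 2) + C.
The condition gives C = -log(6) - 1 - (-log(6)) = -1.
So G(u) = -log(4*u**2 + 2) - 1.
Check: d/du[-log(4*u**2 + 2) - 1] = -4*u/(2*u**2 + 1) = G'(u).

G(u) = -log(4*u**2 + 2) - 1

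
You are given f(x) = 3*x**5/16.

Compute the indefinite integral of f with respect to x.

F(x) = x**6/32 + C

An antiderivative F(x) passes only if d/dx[F] lands on f(x) exactly.
Check: d/dx[x**6/32] = 3*x**5/16 = f(x).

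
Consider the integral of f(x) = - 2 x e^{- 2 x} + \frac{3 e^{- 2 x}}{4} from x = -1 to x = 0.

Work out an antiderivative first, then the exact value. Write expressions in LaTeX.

Antiderivative: F(x) = \frac{\left(8 x + 1\right) e^{- 2 x}}{8}; value = \frac{1}{8} + \frac{7 e^{2}}{8}

f has the shape u'v + uv' for u = x + \frac{1}{8} and v = e^{- 2 x} — it is the derivative of the product u*v.
F(x) = \frac{\left(8 x + 1\right) e^{- 2 x}}{8} is an antiderivative of f.
Check: d/dx[\frac{\left(8 x + 1\right) e^{- 2 x}}{8}] = \frac{\left(3 - 8 x\right) e^{- 2 x}}{4}, which equals f(x).
F(0) = \frac{1}{8}; F(-1) = - \frac{7 e^{2}}{8}.
Integral = F(0) - F(-1) = \frac{1}{8} + \frac{7 e^{2}}{8}.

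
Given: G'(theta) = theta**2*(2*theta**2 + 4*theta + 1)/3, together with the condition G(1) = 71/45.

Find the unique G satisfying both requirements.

Since d/dtheta undoes antidifferentiation here, G(theta) must give back the stated G'(theta).
A general antiderivative is 2*theta**5/15 + theta**4/3 + theta**3/9 + C.
The condition gives C = 71/45 - (26/45) = 1.
So G(theta) = 2*theta**5/15 + theta**4/3 + theta**3/9 + 1.
Check: d/dtheta[2*theta**5/15 + theta**4/3 + theta**3/9 + 1] = 2*theta**4/3 + 4*theta**3/3 + theta**2/3, which equals G'(theta).

G(theta) = 2*theta**5/15 + theta**4/3 + theta**3/9 + 1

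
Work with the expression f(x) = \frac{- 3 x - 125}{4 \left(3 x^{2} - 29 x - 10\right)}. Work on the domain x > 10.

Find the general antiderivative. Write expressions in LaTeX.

F(x) = - \frac{5 \log{\left(\frac{x}{2} - 5 \right)}}{4} + \log{\left(3 x + 1 \right)} + C

For F(x) to be correct the identity F'(x) - f(x) = 0 must hold.
Check: d/dx[- \frac{5 \log{\left(\frac{x}{2} - 5 \right)}}{4} + \log{\left(3 x + 1 \right)}] = \frac{- 3 x - 125}{12 x^{2} - 116 x - 40}, which equals f(x).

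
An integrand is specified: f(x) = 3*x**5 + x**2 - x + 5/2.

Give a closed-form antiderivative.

The integrand splits into summands that can be handled one at a time.
Check: d/dx[x*(3*x**5 + 2*x**2 - 3*x + 15)/6] = 3*x**5 + x**2 - x + 5/2 = f(x).

An antiderivative is F(x) = x*(3*x**5 + 2*x**2 - 3*x + 15)/6.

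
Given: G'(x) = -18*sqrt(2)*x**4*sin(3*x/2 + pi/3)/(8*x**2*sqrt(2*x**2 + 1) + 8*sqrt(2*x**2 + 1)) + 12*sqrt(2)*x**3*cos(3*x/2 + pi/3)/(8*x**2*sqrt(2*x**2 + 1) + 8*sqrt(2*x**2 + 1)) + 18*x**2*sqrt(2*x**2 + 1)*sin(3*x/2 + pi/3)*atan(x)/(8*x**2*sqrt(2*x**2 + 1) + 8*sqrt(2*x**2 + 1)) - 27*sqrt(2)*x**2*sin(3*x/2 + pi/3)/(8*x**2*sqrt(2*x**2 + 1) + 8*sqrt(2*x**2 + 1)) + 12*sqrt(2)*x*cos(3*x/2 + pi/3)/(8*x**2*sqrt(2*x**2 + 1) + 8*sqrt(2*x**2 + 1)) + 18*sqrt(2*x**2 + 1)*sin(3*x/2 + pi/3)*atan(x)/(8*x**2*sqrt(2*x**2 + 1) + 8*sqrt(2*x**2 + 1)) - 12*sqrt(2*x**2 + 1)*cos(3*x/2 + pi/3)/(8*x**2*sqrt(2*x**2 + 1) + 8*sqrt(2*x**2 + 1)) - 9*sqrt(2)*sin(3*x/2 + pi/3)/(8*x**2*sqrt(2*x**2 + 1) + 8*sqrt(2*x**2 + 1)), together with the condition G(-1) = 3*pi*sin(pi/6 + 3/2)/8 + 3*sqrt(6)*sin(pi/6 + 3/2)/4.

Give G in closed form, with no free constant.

G'(x) has the shape u'v + uv' for u = 3*sqrt(4*x**2 + 2)/4 - 3*atan(x)/2 and v = cos(3*x/2 + pi/3) — it is the derivative of the product u*v.
A general antiderivative is 3*(sqrt(4*x**2 + 2)/4 - atan(x)/2)*cos(3*x/2 + pi/3) + C.
The condition gives C = 3*pi*sin(pi/6 + 3/2)/8 + 3*sqrt(6)*sin(pi/6 + 3/2)/4 - (3*pi*sin(pi/6 + 3/2)/8 + 3*sqrt(6)*sin(pi/6 + 3/2)/4) = 0.
So G(x) = 3*(sqrt(4*x**2 + 2)/4 - atan(x)/2)*cos(3*x/2 + pi/3).
Check: d/dx[3*(sqrt(4*x**2 + 2)/4 - atan(x)/2)*cos(3*x/2 + pi/3)] = (-18*sqrt(2)*x**4*sin(3*x/2 + pi/3) + 12*sqrt(2)*x**3*cos(3*x/2 + pi/3) + 18*x**2*sqrt(2*x**2 + 1)*sin(3*x/2 + pi/3)*atan(x) - 27*sqrt(2)*x**2*sin(3*x/2 + pi/3) + 12*sqrt(2)*x*cos(3*x/2 + pi/3) + 18*sqrt(2*x**2 + 1)*sin(3*x/2 + pi/3)*atan(x) - 12*sqrt(2*x**2 + 1)*cos(3*x/2 + pi/3) - 9*sqrt(2)*sin(3*x/2 + pi/3))/(8*x**2*sqrt(2*x**2 + 1) + 8*sqrt(2*x**2 + 1)), which equals G'(x).

G(x) = 3*(sqrt(4*x**2 + 2)/4 - atan(x)/2)*cos(3*x/2 + pi/3)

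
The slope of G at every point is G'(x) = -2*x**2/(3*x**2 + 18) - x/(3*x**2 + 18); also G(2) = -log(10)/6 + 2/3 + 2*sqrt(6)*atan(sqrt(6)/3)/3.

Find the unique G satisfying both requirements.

Integrate term by term and add the pieces.
A general antiderivative is -2*x/3 - log(x**2 + 6)/6 + 2*sqrt(6)*atan(sqrt(6)*x/6)/3 + C.
The condition gives C = -log(10)/6 + 2/3 + 2*sqrt(6)*atan(sqrt(6)/3)/3 - (-4/3 - log(10)/6 + 2*sqrt(6)*atan(sqrt(6)/3)/3) = 2.
So G(x) = (-4*x - log(x**2 + 6) + 4*sqrt(6)*atan(sqrt(6)*x/6) + 12)/6.
Check: d/dx[(-4*x - log(x**2 + 6) + 4*sqrt(6)*atan(sqrt(6)*x/6) + 12)/6] = (-2*x**2 - x)/(3*x**2 + 18), which equals G'(x).

G(x) = (-4*x - log(x**2 + 6) + 4*sqrt(6)*atan(sqrt(6)*x/6) + 12)/6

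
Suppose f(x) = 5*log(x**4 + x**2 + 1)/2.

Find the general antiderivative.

Differentiate the proposed F(x) back; it has to land on f(x) exactly.
Check: d/dx[5*x*log(x**4 + x**2 + 1)/2 - 10*x - 5*log(x**2 - x + 1)/4 + 5*log(x**2 + x + 1)/4 + 5*sqrt(3)*atan(2*sqrt(3)*x/3 - sqrt(3)/3)/2 + 5*sqrt(3)*atan(2*sqrt(3)*x/3 + sqrt(3)/3)/2] = 5*log(x**4 + x**2 + 1)/2 = f(x).

F(x) = 5*x*log(x**4 + x**2 + 1)/2 - 10*x - 5*log(x**2 - x + 1)/4 + 5*log(x**2 + x + 1)/4 + 5*sqrt(3)*atan(2*sqrt(3)*x/3 - sqrt(3)/3)/2 + 5*sqrt(3)*atan(2*sqrt(3)*x/3 + sqrt(3)/3)/2 + C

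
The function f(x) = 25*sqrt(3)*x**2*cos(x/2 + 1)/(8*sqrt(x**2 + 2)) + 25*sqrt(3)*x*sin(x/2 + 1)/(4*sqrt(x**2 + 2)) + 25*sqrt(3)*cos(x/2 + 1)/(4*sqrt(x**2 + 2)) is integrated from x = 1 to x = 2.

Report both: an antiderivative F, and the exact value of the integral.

Recognize the product-rule pattern: f = u'v + uv' with u = 25*sqrt(3*x**2 + 6)/4, v = sin(x/2 + 1), so integration by parts undoes it.
F(x) = 25*sqrt(3*x**2 + 6)*sin(x/2 + 1)/4 is an antiderivative of f.
Check: d/dx[25*sqrt(3*x**2 + 6)*sin(x/2 + 1)/4] = (25*sqrt(3)*x**2*cos(x/2 + 1) + 50*sqrt(3)*x*sin(x/2 + 1) + 50*sqrt(3)*cos(x/2 + 1))/(8*sqrt(x**2 + 2)), which equals f(x).
F(2) = 75*sqrt(2)*sin(2)/4; F(1) = 75*sin(3/2)/4.
Integral = F(2) - F(1) = -75*sin(3/2)/4 + 75*sqrt(2)*sin(2)/4.

Antiderivative: F(x) = 25*sqrt(3*x**2 + 6)*sin(x/2 + 1)/4; value = -75*sin(3/2)/4 + 75*sqrt(2)*sin(2)/4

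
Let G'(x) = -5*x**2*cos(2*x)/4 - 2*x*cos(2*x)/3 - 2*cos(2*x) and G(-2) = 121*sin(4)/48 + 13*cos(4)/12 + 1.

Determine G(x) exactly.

The integrand splits into summands that can be handled one at a time.
A general antiderivative is -5*x**2*sin(2*x)/8 - x*sin(2*x)/3 - 5*x*cos(2*x)/8 - 11*sin(2*x)/16 - cos(2*x)/6 + C.
The condition gives C = 121*sin(4)/48 + 13*cos(4)/12 + 1 - (121*sin(4)/48 + 13*cos(4)/12) = 1.
So G(x) = -5*x**2*sin(2*x)/8 - x*sin(2*x)/3 - 5*x*cos(2*x)/8 - 11*sin(2*x)/16 - cos(2*x)/6 + 1.
Check: d/dx[-5*x**2*sin(2*x)/8 - x*sin(2*x)/3 - 5*x*cos(2*x)/8 - 11*sin(2*x)/16 - cos(2*x)/6 + 1] = -5*x**2*cos(2*x)/4 - 2*x*cos(2*x)/3 - 2*cos(2*x) = G'(x).

G(x) = -5*x**2*sin(2*x)/8 - x*sin(2*x)/3 - 5*x*cos(2*x)/8 - 11*sin(2*x)/16 - cos(2*x)/6 + 1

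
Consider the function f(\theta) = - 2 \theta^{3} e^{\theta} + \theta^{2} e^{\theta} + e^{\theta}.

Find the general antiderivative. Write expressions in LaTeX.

Recognize the product-rule pattern: f = u'v + uv' with u = - 2 \theta^{3} + 7 \theta^{2} - 14 \theta + 15, v = e^{\theta}, so integration by parts undoes it.
Check: d/d\theta[- 2 \theta^{3} e^{\theta} + 7 \theta^{2} e^{\theta} - 14 \theta e^{\theta} + 15 e^{\theta}] = - 2 \theta^{3} e^{\theta} + \theta^{2} e^{\theta} + e^{\theta} = f(\theta).

F(\theta) = - 2 \theta^{3} e^{\theta} + 7 \theta^{2} e^{\theta} - 14 \theta e^{\theta} + 15 e^{\theta} + C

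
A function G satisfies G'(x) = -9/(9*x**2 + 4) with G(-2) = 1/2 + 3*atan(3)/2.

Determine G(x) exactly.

G(x) = (1 - 3*atan(3*x/2))/2

A candidate passes only if d/dx[G] lands on the given G'(x) exactly.
A general antiderivative is -3*atan(3*x/2)/2 + C.
The condition gives C = 1/2 + 3*atan(3)/2 - (3*atan(3)/2) = 1/2.
So G(x) = (1 - 3*atan(3*x/2))/2.
Check: d/dx[(1 - 3*atan(3*x/2))/2] = -9/(9*x**2 + 4) = G'(x).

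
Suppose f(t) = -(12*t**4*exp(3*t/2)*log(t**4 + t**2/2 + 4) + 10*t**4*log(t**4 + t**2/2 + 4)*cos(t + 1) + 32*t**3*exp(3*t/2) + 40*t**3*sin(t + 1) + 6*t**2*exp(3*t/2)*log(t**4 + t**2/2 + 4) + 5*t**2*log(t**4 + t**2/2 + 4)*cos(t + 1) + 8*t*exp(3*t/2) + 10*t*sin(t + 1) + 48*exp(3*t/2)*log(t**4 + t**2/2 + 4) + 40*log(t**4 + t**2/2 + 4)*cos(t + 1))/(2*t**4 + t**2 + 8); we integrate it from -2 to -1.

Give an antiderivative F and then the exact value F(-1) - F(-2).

Antiderivative: F(t) = -4*(exp(3*t/2) + 5*sin(t + 1)/4)*log(t**4 + t**2/2 + 4); value = -5*log(22)*sin(1) - 4*exp(-3/2)*log(11/2) + 4*exp(-3)*log(22)

f has the shape u'v + uv' for u = -4*exp(3*t/2) - 5*sin(t + 1) and v = log(t**4 + t**2/2 + 4) — it is the derivative of the product u*v.
F(t) = -4*(exp(3*t/2) + 5*sin(t + 1)/4)*log(t**4 + t**2/2 + 4) is an antiderivative of f.
Check: d/dt[-4*(exp(3*t/2) + 5*sin(t + 1)/4)*log(t**4 + t**2/2 + 4)] = (-12*t**4*exp(3*t/2)*log(t**4 + t**2/2 + 4) - 10*t**4*log(t**4 + t**2/2 + 4)*cos(t + 1) - 32*t**3*exp(3*t/2) - 40*t**3*sin(t + 1) - 6*t**2*exp(3*t/2)*log(t**4 + t**2/2 + 4) - 5*t**2*log(t**4 + t**2/2 + 4)*cos(t + 1) - 8*t*exp(3*t/2) - 10*t*sin(t + 1) - 48*exp(3*t/2)*log(t**4 + t**2/2 + 4) - 40*log(t**4 + t**2/2 + 4)*cos(t + 1))/(2*t**4 + t**2 + 8), which equals f(t).
F(-1) = -4*exp(-3/2)*log(11/2); F(-2) = -4*exp(-3)*log(22) + 5*log(22)*sin(1).
Integral = F(-1) - F(-2) = -5*log(22)*sin(1) - 4*exp(-3/2)*log(11/2) + 4*exp(-3)*log(22).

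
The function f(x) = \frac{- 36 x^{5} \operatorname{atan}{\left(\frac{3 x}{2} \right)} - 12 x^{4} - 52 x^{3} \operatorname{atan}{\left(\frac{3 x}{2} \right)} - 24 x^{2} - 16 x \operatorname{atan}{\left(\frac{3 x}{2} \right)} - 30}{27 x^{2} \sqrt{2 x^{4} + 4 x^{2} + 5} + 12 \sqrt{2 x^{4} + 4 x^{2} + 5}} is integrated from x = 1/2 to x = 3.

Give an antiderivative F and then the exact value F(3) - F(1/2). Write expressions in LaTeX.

Antiderivative: F(x) = - \frac{\sqrt{2 x^{4} + 4 x^{2} + 5} \operatorname{atan}{\left(\frac{3 x}{2} \right)}}{3}; value = - \frac{\sqrt{203} \operatorname{atan}{\left(\frac{9}{2} \right)}}{3} + \frac{7 \sqrt{2} \operatorname{atan}{\left(\frac{3}{4} \right)}}{12}

Recognize the product-rule pattern: f = u'v + uv' with u = - \frac{\sqrt{2 x^{4} + 4 x^{2} + 5}}{3}, v = \operatorname{atan}{\left(\frac{3 x}{2} \right)}, so integration by parts undoes it.
F(x) = - \frac{\sqrt{2 x^{4} + 4 x^{2} + 5} \operatorname{atan}{\left(\frac{3 x}{2} \right)}}{3} is an antiderivative of f.
Check: d/dx[- \frac{\sqrt{2 x^{4} + 4 x^{2} + 5} \operatorname{atan}{\left(\frac{3 x}{2} \right)}}{3}] = \frac{- 36 x^{5} \operatorname{atan}{\left(\frac{3 x}{2} \right)} - 12 x^{4} - 52 x^{3} \operatorname{atan}{\left(\frac{3 x}{2} \right)} - 24 x^{2} - 16 x \operatorname{atan}{\left(\frac{3 x}{2} \right)} - 30}{27 x^{2} \sqrt{2 x^{4} + 4 x^{2} + 5} + 12 \sqrt{2 x^{4} + 4 x^{2} + 5}} = f(x).
F(3) = - \frac{\sqrt{203} \operatorname{atan}{\left(\frac{9}{2} \right)}}{3}; F(1/2) = - \frac{7 \sqrt{2} \operatorname{atan}{\left(\frac{3}{4} \right)}}{12}.
Integral = F(3) - F(1/2) = - \frac{\sqrt{203} \operatorname{atan}{\left(\frac{9}{2} \right)}}{3} + \frac{7 \sqrt{2} \operatorname{atan}{\left(\frac{3}{4} \right)}}{12}.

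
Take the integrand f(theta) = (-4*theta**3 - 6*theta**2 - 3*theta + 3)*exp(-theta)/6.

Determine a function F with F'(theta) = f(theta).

An antiderivative is F(theta) = (4*theta**3 + 18*theta**2 + 39*theta + 36)*exp(-theta)/6.

Recognize the product-rule pattern: f = u'v + uv' with u = 2*theta**3/3 + 3*theta**2 + 13*theta/2 + 6, v = exp(-theta), so integration by parts undoes it.
Check: d/dtheta[(4*theta**3 + 18*theta**2 + 39*theta + 36)*exp(-theta)/6] = (-4*theta**3 - 6*theta**2 - 3*theta + 3)*exp(-theta)/6 = f(theta).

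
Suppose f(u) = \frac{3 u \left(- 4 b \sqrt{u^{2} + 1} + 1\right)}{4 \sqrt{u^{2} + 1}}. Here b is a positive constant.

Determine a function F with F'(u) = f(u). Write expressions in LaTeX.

A first test for any F(u): its u-derivative must equal f(u) identically.
Check: d/du[- \frac{3 b u^{2}}{2} + \frac{3 \sqrt{u^{2} + 1}}{4}] = \frac{- 12 b u \sqrt{u^{2} + 1} + 3 u}{4 \sqrt{u^{2} + 1}}, which equals f(u).

An antiderivative is F(u) = - \frac{3 b u^{2}}{2} + \frac{3 \sqrt{u^{2} + 1}}{4}.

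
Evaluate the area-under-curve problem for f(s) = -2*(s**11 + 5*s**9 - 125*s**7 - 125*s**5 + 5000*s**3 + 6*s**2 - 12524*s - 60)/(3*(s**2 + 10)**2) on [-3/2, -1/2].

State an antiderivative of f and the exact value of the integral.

Differentiate the proposed F(s) back; it has to land on f(s) exactly.
F(s) = -s**8/12 + 5*s**6/3 - 25*s**4/2 + 125*s**2/3 + 2*s/(s**2/2 + 5) - 4/(s**2/2 + 5) is an antiderivative of f.
Check: d/ds[-s**8/12 + 5*s**6/3 - 25*s**4/2 + 125*s**2/3 + 2*s/(s**2/2 + 5) - 4/(s**2/2 + 5)] = (-2*s**11 - 10*s**9 + 250*s**7 + 250*s**5 - 10000*s**3 - 12*s**2 + 25048*s + 120)/(3*s**4 + 60*s**2 + 300), which equals f(s).
F(-1/2) = 364653/41984; F(-3/2) = 330979/7168.
Integral = F(-1/2) - F(-3/2) = -344299/9184.

Antiderivative: F(s) = -s**8/12 + 5*s**6/3 - 25*s**4/2 + 125*s**2/3 + 2*s/(s**2/2 + 5) - 4/(s**2/2 + 5); value = -344299/9184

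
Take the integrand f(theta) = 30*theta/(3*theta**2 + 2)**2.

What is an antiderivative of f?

An antiderivative is F(theta) = -5/(3*theta**2 + 2).

The substitution u = 3*theta**2/2 + 1 works: f is exactly (dF/du)*(du/dtheta) for that inner function.
Check: d/dtheta[-5/(3*theta**2 + 2)] = 30*theta/(9*theta**4 + 12*theta**2 + 4), which equals f(theta).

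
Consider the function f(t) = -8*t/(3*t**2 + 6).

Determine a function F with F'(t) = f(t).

An antiderivative is F(t) = -4*log(t**2 + 2)/3.

f matches the chain-rule pattern g'(h)*h' with inner function h(t) = 2*t**2 + 4; substituting u = h(t) collapses the integral.
Check: d/dt[-4*log(t**2 + 2)/3] = -8*t/(3*t**2 + 6) = f(t).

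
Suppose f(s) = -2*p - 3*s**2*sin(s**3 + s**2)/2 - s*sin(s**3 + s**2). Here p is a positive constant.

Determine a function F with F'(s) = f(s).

An antiderivative is F(s) = -2*p*s + cos(s**3 + s**2)/2.

The integrand splits into summands that can be handled one at a time.
Check: d/ds[-2*p*s + cos(s**3 + s**2)/2] = -2*p - 3*s**2*sin(s**3 + s**2)/2 - s*sin(s**3 + s**2) = f(s).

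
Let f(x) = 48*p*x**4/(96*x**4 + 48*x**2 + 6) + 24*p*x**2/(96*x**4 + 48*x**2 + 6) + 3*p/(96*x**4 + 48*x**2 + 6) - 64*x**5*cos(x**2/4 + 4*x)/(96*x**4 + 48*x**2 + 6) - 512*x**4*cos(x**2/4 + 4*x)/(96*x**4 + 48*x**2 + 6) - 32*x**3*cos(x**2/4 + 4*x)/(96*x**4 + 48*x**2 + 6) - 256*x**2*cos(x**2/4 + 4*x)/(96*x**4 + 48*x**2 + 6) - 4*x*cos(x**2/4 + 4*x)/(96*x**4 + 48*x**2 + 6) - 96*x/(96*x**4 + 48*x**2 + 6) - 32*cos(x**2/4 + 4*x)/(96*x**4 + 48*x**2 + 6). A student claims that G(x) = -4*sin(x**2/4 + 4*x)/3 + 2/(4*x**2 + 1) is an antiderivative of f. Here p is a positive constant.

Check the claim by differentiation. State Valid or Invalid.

d/dx[G] = (-32*x**5*cos(x**2/4 + 4*x) - 256*x**4*cos(x**2/4 + 4*x) - 16*x**3*cos(x**2/4 + 4*x) - 128*x**2*cos(x**2/4 + 4*x) - 2*x*cos(x**2/4 + 4*x) - 48*x - 16*cos(x**2/4 + 4*x))/(48*x**4 + 24*x**2 + 3)
d/dx[G] - f(x) = -p/2 != 0.

Invalid: d/dx[G] - f = -p/2, which is not 0.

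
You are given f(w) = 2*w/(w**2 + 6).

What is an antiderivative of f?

An antiderivative is F(w) = log(w**2 + 6).

The substitution u = w**2 + 6 works: f is exactly (dF/du)*(du/dw) for that inner function.
Check: d/dw[log(w**2 + 6)] = 2*w/(w**2 + 6) = f(w).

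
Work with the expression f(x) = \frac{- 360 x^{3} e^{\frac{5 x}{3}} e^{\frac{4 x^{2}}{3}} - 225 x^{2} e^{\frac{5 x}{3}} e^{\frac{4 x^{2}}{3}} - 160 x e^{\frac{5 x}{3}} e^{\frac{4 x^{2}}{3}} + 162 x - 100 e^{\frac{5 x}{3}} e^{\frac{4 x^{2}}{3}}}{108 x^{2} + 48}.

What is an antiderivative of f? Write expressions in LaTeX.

An antiderivative is F(x) = - \frac{5 e^{\frac{4 x^{2}}{3} + \frac{5 x}{3}}}{4} + \frac{3 \log{\left(3 x^{2} + \frac{4}{3} \right)}}{4}.

Check any antiderivative F(x) by computing F'(x) and comparing it with f(x).
Check: d/dx[- \frac{5 e^{\frac{4 x^{2}}{3} + \frac{5 x}{3}}}{4} + \frac{3 \log{\left(3 x^{2} + \frac{4}{3} \right)}}{4}] = \frac{- 360 x^{3} e^{\frac{5 x}{3}} e^{\frac{4 x^{2}}{3}} - 225 x^{2} e^{\frac{5 x}{3}} e^{\frac{4 x^{2}}{3}} - 160 x e^{\frac{5 x}{3}} e^{\frac{4 x^{2}}{3}} + 162 x - 100 e^{\frac{5 x}{3}} e^{\frac{4 x^{2}}{3}}}{108 x^{2} + 48} = f(x).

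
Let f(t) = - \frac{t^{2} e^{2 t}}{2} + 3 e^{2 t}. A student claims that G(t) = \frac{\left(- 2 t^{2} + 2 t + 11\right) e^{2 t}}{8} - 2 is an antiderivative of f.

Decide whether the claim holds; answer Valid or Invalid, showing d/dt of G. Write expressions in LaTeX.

Valid - differentiating G returns exactly f.

d/dt[G] = - \frac{t^{2} e^{2 t}}{2} + 3 e^{2 t}
This equals f(t) exactly, so the claim holds.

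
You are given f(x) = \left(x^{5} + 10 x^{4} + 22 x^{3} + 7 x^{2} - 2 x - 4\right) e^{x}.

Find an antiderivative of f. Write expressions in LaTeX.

f has the shape u'v + uv' for u = x^{5} + 5 x^{4} + 2 x^{3} + x^{2} - 4 x and v = e^{x} — it is the derivative of the product u*v.
Check: d/dx[- \left(- x^{5} - 5 x^{4} - 2 x^{3} - x^{2} + 4 x\right) e^{x}] = x^{5} e^{x} + 10 x^{4} e^{x} + 22 x^{3} e^{x} + 7 x^{2} e^{x} - 2 x e^{x} - 4 e^{x}, which equals f(x).

An antiderivative is F(x) = - \left(- x^{5} - 5 x^{4} - 2 x^{3} - x^{2} + 4 x\right) e^{x}.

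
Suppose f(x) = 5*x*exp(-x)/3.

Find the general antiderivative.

f has the shape u'v + uv' for u = -5*x/3 - 5/3 and v = exp(-x) — it is the derivative of the product u*v.
Check: d/dx[5*(-x - 1)*exp(-x)/3] = 5*x*exp(-x)/3 = f(x).

F(x) = 5*(-x - 1)*exp(-x)/3 + C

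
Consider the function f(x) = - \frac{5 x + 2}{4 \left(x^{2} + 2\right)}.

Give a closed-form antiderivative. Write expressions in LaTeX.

An antiderivative is F(x) = - \frac{5 \log{\left(x^{2} + 2 \right)}}{8} - \frac{\sqrt{2} \operatorname{atan}{\left(\frac{\sqrt{2} x}{2} \right)}}{4}.

Check any antiderivative F(x) by computing F'(x) and comparing it with f(x).
Check: d/dx[- \frac{5 \log{\left(x^{2} + 2 \right)}}{8} - \frac{\sqrt{2} \operatorname{atan}{\left(\frac{\sqrt{2} x}{2} \right)}}{4}] = \frac{- 5 x - 2}{4 x^{2} + 8}, which equals f(x).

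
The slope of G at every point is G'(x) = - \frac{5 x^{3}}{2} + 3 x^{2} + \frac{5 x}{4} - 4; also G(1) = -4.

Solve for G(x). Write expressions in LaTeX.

Integrate term by term and add the pieces.
A general antiderivative is - \frac{5 x^{4}}{8} + x^{3} + \frac{5 x^{2}}{8} - 4 x + C.
The condition gives C = -4 - (-3) = -1.
So G(x) = \frac{- 5 x^{4} + 8 x^{3} + 5 x^{2} - 32 x - 8}{8}.
Check: d/dx[\frac{- 5 x^{4} + 8 x^{3} + 5 x^{2} - 32 x - 8}{8}] = - \frac{5 x^{3}}{2} + 3 x^{2} + \frac{5 x}{4} - 4 = G'(x).

G(x) = \frac{- 5 x^{4} + 8 x^{3} + 5 x^{2} - 32 x - 8}{8}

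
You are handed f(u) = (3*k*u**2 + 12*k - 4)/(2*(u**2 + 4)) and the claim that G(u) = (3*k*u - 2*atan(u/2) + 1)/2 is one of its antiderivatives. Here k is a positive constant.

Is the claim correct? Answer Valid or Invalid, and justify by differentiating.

d/du[G] = (3*k*u**2 + 12*k - 4)/(2*u**2 + 8)
This equals f(u) exactly, so the claim holds.

Valid - differentiating G returns exactly f.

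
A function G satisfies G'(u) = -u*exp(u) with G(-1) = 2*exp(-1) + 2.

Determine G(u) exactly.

G(u) = -u*exp(u) + exp(u) + 2

Recognize the product-rule pattern: G'(u) = v'r + vr' with v = 1 - u, r = exp(u), so integration by parts undoes it.
A general antiderivative is (1 - u)*exp(u) + C.
The condition gives C = 2*exp(-1) + 2 - (2*exp(-1)) = 2.
So G(u) = -u*exp(u) + exp(u) + 2.
Check: d/du[-u*exp(u) + exp(u) + 2] = -u*exp(u) = G'(u).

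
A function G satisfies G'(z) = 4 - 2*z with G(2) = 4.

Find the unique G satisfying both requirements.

G(z) = -z**2 + 4*z

Check a candidate G(z) by differentiating: d/dz[G] must match the given G'(z).
A general antiderivative is -z**2 + 4*z - 2 + C.
The condition gives C = 4 - (2) = 2.
So G(z) = -z**2 + 4*z.
Check: d/dz[-z**2 + 4*z] = 4 - 2*z = G'(z).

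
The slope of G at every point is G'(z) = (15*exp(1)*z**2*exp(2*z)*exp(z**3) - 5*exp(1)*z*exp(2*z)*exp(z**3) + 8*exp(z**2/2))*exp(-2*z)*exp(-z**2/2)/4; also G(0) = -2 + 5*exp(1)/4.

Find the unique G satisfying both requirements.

G(z) = -1 + 5*exp(1)*exp(-z**2/2)*exp(z**3)/4 - exp(-2*z)

Check a candidate G(z) by differentiating: d/dz[G] must match the given G'(z).
A general antiderivative is 5*exp(z**3 - z**2/2 + 1)/4 - exp(-2*z) + C.
The condition gives C = -2 + 5*exp(1)/4 - (-1 + 5*exp(1)/4) = -1.
So G(z) = -1 + 5*exp(1)*exp(-z**2/2)*exp(z**3)/4 - exp(-2*z).
Check: d/dz[-1 + 5*exp(1)*exp(-z**2/2)*exp(z**3)/4 - exp(-2*z)] = (15*exp(1)*z**2*exp(2*z)*exp(z**3) - 5*exp(1)*z*exp(2*z)*exp(z**3) + 8*exp(z**2/2))*exp(-2*z)*exp(-z**2/2)/4 = G'(z).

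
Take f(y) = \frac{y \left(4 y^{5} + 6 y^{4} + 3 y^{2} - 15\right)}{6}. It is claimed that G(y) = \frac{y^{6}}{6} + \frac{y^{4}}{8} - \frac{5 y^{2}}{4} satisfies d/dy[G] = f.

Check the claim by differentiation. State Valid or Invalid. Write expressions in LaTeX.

d/dy[G] = y^{5} + \frac{y^{3}}{2} - \frac{5 y}{2}
d/dy[G] - f(y) = - \frac{2 y^{6}}{3} != 0.

Invalid: d/dy[G] - f = - \frac{2 y^{6}}{3}, which is not 0.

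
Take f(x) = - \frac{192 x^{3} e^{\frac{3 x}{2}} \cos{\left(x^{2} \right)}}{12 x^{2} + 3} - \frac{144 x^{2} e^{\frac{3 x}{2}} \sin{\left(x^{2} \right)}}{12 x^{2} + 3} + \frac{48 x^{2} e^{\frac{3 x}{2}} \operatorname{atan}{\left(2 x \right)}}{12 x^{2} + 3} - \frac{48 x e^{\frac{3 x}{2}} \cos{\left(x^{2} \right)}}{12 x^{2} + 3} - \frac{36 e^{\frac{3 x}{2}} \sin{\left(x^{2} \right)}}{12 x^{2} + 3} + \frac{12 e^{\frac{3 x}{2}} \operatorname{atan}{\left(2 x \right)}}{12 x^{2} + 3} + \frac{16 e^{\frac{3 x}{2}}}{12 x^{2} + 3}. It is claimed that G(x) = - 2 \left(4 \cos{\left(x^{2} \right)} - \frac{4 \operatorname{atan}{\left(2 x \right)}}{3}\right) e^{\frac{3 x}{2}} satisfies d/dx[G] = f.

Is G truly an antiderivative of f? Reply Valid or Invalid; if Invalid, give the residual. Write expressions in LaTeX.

Invalid: d/dx[G] - f = 16 x e^{\frac{3 x}{2}} \sin{\left(x^{2} \right)} + 16 x e^{\frac{3 x}{2}} \cos{\left(x^{2} \right)} + 12 e^{\frac{3 x}{2}} \sin{\left(x^{2} \right)} - 12 e^{\frac{3 x}{2}} \cos{\left(x^{2} \right)}, which is not 0.

d/dx[G] = \frac{192 x^{3} e^{\frac{3 x}{2}} \sin{\left(x^{2} \right)} - 144 x^{2} e^{\frac{3 x}{2}} \cos{\left(x^{2} \right)} + 48 x^{2} e^{\frac{3 x}{2}} \operatorname{atan}{\left(2 x \right)} + 48 x e^{\frac{3 x}{2}} \sin{\left(x^{2} \right)} - 36 e^{\frac{3 x}{2}} \cos{\left(x^{2} \right)} + 12 e^{\frac{3 x}{2}} \operatorname{atan}{\left(2 x \right)} + 16 e^{\frac{3 x}{2}}}{12 x^{2} + 3}
d/dx[G] - f(x) = 16 x e^{\frac{3 x}{2}} \sin{\left(x^{2} \right)} + 16 x e^{\frac{3 x}{2}} \cos{\left(x^{2} \right)} + 12 e^{\frac{3 x}{2}} \sin{\left(x^{2} \right)} - 12 e^{\frac{3 x}{2}} \cos{\left(x^{2} \right)} != 0.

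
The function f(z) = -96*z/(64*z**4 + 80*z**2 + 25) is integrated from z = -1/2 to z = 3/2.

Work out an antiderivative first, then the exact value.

Antiderivative: F(z) = 3/(4*z**2 + 5/2); value = -96/161

The substitution u = 4*z**2 + 5/2 works: f is exactly (dF/du)*(du/dz) for that inner function.
F(z) = 3/(4*z**2 + 5/2) is an antiderivative of f.
Check: d/dz[3/(4*z**2 + 5/2)] = -96*z/(64*z**4 + 80*z**2 + 25) = f(z).
F(3/2) = 6/23; F(-1/2) = 6/7.
Integral = F(3/2) - F(-1/2) = -96/161.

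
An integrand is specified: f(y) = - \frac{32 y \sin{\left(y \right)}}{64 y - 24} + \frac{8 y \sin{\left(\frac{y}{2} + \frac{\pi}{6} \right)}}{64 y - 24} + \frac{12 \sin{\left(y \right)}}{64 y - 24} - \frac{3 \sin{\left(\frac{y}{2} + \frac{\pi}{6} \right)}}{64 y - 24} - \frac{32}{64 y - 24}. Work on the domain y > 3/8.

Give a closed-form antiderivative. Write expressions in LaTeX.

An antiderivative is F(y) = - \frac{\log{\left(4 y - \frac{3}{2} \right)}}{2} + \frac{\cos{\left(y \right)}}{2} - \frac{\cos{\left(\frac{y}{2} + \frac{\pi}{6} \right)}}{4}.

The integrand splits into summands that can be handled one at a time.
Check: d/dy[- \frac{\log{\left(4 y - \frac{3}{2} \right)}}{2} + \frac{\cos{\left(y \right)}}{2} - \frac{\cos{\left(\frac{y}{2} + \frac{\pi}{6} \right)}}{4}] = \frac{- 32 y \sin{\left(y \right)} + 8 y \sin{\left(\frac{y}{2} + \frac{\pi}{6} \right)} + 12 \sin{\left(y \right)} - 3 \sin{\left(\frac{y}{2} + \frac{\pi}{6} \right)} - 32}{64 y - 24}, which equals f(y).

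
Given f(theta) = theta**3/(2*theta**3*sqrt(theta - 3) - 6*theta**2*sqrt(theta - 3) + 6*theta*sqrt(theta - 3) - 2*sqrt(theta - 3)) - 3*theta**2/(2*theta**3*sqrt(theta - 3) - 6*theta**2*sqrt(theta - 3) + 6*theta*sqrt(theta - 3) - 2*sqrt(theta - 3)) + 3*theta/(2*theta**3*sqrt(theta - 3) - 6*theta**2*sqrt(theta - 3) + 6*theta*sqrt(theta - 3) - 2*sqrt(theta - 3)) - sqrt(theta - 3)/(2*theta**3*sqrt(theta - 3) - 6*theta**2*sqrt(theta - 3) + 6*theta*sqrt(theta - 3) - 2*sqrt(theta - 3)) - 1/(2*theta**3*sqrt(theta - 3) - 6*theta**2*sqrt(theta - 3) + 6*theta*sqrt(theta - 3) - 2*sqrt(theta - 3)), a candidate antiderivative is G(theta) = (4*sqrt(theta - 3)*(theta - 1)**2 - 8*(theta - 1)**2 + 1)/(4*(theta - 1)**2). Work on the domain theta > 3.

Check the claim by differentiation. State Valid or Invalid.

d/dtheta[G] = (theta**3 - 3*theta**2 + 3*theta - sqrt(theta - 3) - 1)/(2*theta**3*sqrt(theta - 3) - 6*theta**2*sqrt(theta - 3) + 6*theta*sqrt(theta - 3) - 2*sqrt(theta - 3))
This equals f(theta) exactly, so the claim holds.

Valid. The derivative of G reproduces f.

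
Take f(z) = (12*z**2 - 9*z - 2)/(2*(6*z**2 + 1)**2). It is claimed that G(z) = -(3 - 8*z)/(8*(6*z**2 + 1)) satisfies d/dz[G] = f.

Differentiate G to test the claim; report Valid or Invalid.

Invalid: d/dz[G] - f = (-12*z**2 + 9*z + 2)/(36*z**4 + 12*z**2 + 1), which is not 0.

d/dz[G] = (-12*z**2 + 9*z + 2)/(72*z**4 + 24*z**2 + 2)
d/dz[G] - f(z) = (-12*z**2 + 9*z + 2)/(36*z**4 + 12*z**2 + 1) != 0.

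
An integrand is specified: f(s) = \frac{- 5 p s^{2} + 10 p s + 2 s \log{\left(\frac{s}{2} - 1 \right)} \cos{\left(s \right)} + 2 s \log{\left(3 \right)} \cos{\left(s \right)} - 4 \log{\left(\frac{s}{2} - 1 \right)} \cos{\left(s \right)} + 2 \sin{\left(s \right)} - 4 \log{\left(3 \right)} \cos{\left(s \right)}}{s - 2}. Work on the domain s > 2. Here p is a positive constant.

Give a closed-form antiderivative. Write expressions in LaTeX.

Check any antiderivative F(s) by computing F'(s) and comparing it with f(s).
Check: d/ds[\frac{- 5 p s^{2} + 4 \log{\left(\frac{3 s}{2} - 3 \right)} \sin{\left(s \right)}}{2}] = \frac{- 5 p s^{2} + 10 p s + 2 s \log{\left(\frac{s}{2} - 1 \right)} \cos{\left(s \right)} + 2 s \log{\left(3 \right)} \cos{\left(s \right)} - 4 \log{\left(\frac{s}{2} - 1 \right)} \cos{\left(s \right)} + 2 \sin{\left(s \right)} - 4 \log{\left(3 \right)} \cos{\left(s \right)}}{s - 2} = f(s).

An antiderivative is F(s) = \frac{- 5 p s^{2} + 4 \log{\left(\frac{3 s}{2} - 3 \right)} \sin{\left(s \right)}}{2}.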